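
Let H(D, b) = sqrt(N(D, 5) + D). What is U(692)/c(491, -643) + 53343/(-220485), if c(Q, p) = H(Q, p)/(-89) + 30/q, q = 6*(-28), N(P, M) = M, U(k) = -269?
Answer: -21927308993959/14025712305 + 75078976*sqrt(31)/190839 ≈ 627.08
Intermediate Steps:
H(D, b) = sqrt(5 + D)
q = -168
c(Q, p) = -5/28 - sqrt(5 + Q)/89 (c(Q, p) = sqrt(5 + Q)/(-89) + 30/(-168) = sqrt(5 + Q)*(-1/89) + 30*(-1/168) = -sqrt(5 + Q)/89 - 5/28 = -5/28 - sqrt(5 + Q)/89)
U(692)/c(491, -643) + 53343/(-220485) = -269/(-5/28 - sqrt(5 + 491)/89) + 53343/(-220485) = -269/(-5/28 - 4*sqrt(31)/89) + 53343*(-1/220485) = -269/(-5/28 - 4*sqrt(31)/89) - 17781/73495 = -17781/73495 - 269/(-5/28 - 4*sqrt(31)/89)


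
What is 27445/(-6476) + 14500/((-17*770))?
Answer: -45315705/8477084 ≈ -5.3457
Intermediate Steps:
27445/(-6476) + 14500/((-17*770)) = 27445*(-1/6476) + 14500/(-13090) = -27445/6476 + 14500*(-1/13090) = -27445/6476 - 1450/1309 = -45315705/8477084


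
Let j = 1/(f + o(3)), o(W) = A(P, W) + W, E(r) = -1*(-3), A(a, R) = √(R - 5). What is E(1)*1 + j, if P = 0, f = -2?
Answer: (-4*I + 3*√2)/(√2 - I) ≈ 3.3333 - 0.4714*I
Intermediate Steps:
A(a, R) = √(-5 + R)
E(r) = 3
o(W) = W + √(-5 + W) (o(W) = √(-5 + W) + W = W + √(-5 + W))
j = 1/(1 + I*√2) (j = 1/(-2 + (3 + √(-5 + 3))) = 1/(-2 + (3 + √(-2))) = 1/(-2 + (3 + I*√2)) = 1/(1 + I*√2) ≈ 0.33333 - 0.4714*I)
E(1)*1 + j = 3*1 + (⅓ - I*√2/3) = 3 + (⅓ - I*√2/3) = 10/3 - I*√2/3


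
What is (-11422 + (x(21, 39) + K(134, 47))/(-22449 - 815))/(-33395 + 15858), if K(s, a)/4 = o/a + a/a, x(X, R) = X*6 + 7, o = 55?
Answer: 12488912835/19175096096 ≈ 0.65131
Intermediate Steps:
x(X, R) = 7 + 6*X (x(X, R) = 6*X + 7 = 7 + 6*X)
K(s, a) = 4 + 220/a (K(s, a) = 4*(55/a + a/a) = 4*(55/a + 1) = 4*(1 + 55/a) = 4 + 220/a)
(-11422 + (x(21, 39) + K(134, 47))/(-22449 - 815))/(-33395 + 15858) = (-11422 + ((7 + 6*21) + (4 + 220/47))/(-22449 - 815))/(-33395 + 15858) = (-11422 + ((7 + 126) + (4 + 220*(1/47)))/(-23264))/(-17537) = (-11422 + (133 + (4 + 220/47))*(-1/23264))*(-1/17537) = (-11422 + (133 + 408/47)*(-1/23264))*(-1/17537) = (-11422 + (6659/47)*(-1/23264))*(-1/17537) = (-11422 - 6659/1093408)*(-1/17537) = -12488912835/1093408*(-1/17537) = 12488912835/19175096096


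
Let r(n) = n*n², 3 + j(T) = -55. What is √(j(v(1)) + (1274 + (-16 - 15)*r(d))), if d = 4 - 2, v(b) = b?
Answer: 22*√2 ≈ 31.113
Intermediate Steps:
d = 2
j(T) = -58 (j(T) = -3 - 55 = -58)
r(n) = n³
√(j(v(1)) + (1274 + (-16 - 15)*r(d))) = √(-58 + (1274 + (-16 - 15)*2³)) = √(-58 + (1274 - 31*8)) = √(-58 + (1274 - 248)) = √(-58 + 1026) = √968 = 22*√2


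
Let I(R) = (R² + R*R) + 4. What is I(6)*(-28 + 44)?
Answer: 1216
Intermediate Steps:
I(R) = 4 + 2*R² (I(R) = (R² + R²) + 4 = 2*R² + 4 = 4 + 2*R²)
I(6)*(-28 + 44) = (4 + 2*6²)*(-28 + 44) = (4 + 2*36)*16 = (4 + 72)*16 = 76*16 = 1216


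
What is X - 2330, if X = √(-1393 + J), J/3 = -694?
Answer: -2330 + 5*I*√139 ≈ -2330.0 + 58.949*I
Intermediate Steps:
J = -2082 (J = 3*(-694) = -2082)
X = 5*I*√139 (X = √(-1393 - 2082) = √(-3475) = 5*I*√139 ≈ 58.949*I)
X - 2330 = 5*I*√139 - 2330 = -2330 + 5*I*√139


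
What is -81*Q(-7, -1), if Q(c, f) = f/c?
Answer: -81/7 ≈ -11.571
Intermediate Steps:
-81*Q(-7, -1) = -(-81)/(-7) = -(-81)*(-1)/7 = -81*1/7 = -81/7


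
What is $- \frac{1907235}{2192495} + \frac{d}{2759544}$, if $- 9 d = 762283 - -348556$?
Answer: $- \frac{9960679812173}{10890515560104} \approx -0.91462$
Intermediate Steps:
$d = - \frac{1110839}{9}$ ($d = - \frac{762283 - -348556}{9} = - \frac{762283 + 348556}{9} = \left(- \frac{1}{9}\right) 1110839 = - \frac{1110839}{9} \approx -1.2343 \cdot 10^{5}$)
$- \frac{1907235}{2192495} + \frac{d}{2759544} = - \frac{1907235}{2192495} - \frac{1110839}{9 \cdot 2759544} = \left(-1907235\right) \frac{1}{2192495} - \frac{1110839}{24835896} = - \frac{381447}{438499} - \frac{1110839}{24835896} = - \frac{9960679812173}{10890515560104}$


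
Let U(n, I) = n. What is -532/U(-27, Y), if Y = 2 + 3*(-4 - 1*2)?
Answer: 532/27 ≈ 19.704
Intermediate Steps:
Y = -16 (Y = 2 + 3*(-4 - 2) = 2 + 3*(-6) = 2 - 18 = -16)
-532/U(-27, Y) = -532/(-27) = -532*(-1/27) = 532/27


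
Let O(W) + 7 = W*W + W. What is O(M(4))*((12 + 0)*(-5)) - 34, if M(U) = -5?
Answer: -814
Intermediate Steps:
O(W) = -7 + W + W² (O(W) = -7 + (W*W + W) = -7 + (W² + W) = -7 + (W + W²) = -7 + W + W²)
O(M(4))*((12 + 0)*(-5)) - 34 = (-7 - 5 + (-5)²)*((12 + 0)*(-5)) - 34 = (-7 - 5 + 25)*(12*(-5)) - 34 = 13*(-60) - 34 = -780 - 34 = -814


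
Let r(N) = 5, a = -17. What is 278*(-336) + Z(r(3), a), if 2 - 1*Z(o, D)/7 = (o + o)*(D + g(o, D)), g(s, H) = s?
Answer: -92554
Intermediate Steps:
Z(o, D) = 14 - 14*o*(D + o) (Z(o, D) = 14 - 7*(o + o)*(D + o) = 14 - 7*2*o*(D + o) = 14 - 14*o*(D + o))
278*(-336) + Z(r(3), a) = 278*(-336) + (14 - 14*5**2 - 14*(-17)*5) = -93408 + (14 - 14*25 + 1190) = -93408 + (14 - 350 + 1190) = -93408 + 854 = -92554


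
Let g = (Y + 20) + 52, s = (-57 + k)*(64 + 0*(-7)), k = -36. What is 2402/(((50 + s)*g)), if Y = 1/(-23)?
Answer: -27623/4883905 ≈ -0.0056559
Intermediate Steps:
Y = -1/23 ≈ -0.043478
s = -5952 (s = (-57 - 36)*(64 + 0*(-7)) = -93*(64 + 0) = -93*64 = -5952)
g = 1655/23 (g = (-1/23 + 20) + 52 = 459/23 + 52 = 1655/23 ≈ 71.957)
2402/(((50 + s)*g)) = 2402/(((50 - 5952)*(1655/23))) = 2402/((-5902*1655/23)) = 2402/(-9767810/23) = 2402*(-23/9767810) = -27623/4883905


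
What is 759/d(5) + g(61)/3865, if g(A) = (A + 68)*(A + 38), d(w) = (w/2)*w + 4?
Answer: 190561/3865 ≈ 49.304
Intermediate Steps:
d(w) = 4 + w²/2 (d(w) = (w*(½))*w + 4 = (w/2)*w + 4 = w²/2 + 4 = 4 + w²/2)
g(A) = (38 + A)*(68 + A) (g(A) = (68 + A)*(38 + A) = (38 + A)*(68 + A))
759/d(5) + g(61)/3865 = 759/(4 + (½)*5²) + (2584 + 61² + 106*61)/3865 = 759/(4 + (½)*25) + (2584 + 3721 + 6466)*(1/3865) = 759/(4 + 25/2) + 12771*(1/3865) = 759/(33/2) + 12771/3865 = 759*(2/33) + 12771/3865 = 46 + 12771/3865 = 190561/3865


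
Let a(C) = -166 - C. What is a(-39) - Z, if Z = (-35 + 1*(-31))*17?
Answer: 995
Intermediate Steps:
Z = -1122 (Z = (-35 - 31)*17 = -66*17 = -1122)
a(-39) - Z = (-166 - 1*(-39)) - 1*(-1122) = (-166 + 39) + 1122 = -127 + 1122 = 995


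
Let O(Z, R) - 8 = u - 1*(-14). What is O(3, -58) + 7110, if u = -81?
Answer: 7051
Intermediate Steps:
O(Z, R) = -59 (O(Z, R) = 8 + (-81 - 1*(-14)) = 8 + (-81 + 14) = 8 - 67 = -59)
O(3, -58) + 7110 = -59 + 7110 = 7051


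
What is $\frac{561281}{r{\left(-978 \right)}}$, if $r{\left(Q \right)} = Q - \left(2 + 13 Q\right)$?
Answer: $\frac{561281}{11734} \approx 47.834$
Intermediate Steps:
$r{\left(Q \right)} = -2 - 12 Q$ ($r{\left(Q \right)} = Q - \left(2 + 13 Q\right) = -2 - 12 Q$)
$\frac{561281}{r{\left(-978 \right)}} = \frac{561281}{-2 - -11736} = \frac{561281}{-2 + 11736} = \frac{561281}{11734}$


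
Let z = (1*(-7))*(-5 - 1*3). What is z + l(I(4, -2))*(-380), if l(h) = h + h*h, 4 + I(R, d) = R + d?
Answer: -704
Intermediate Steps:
I(R, d) = -4 + R + d (I(R, d) = -4 + (R + d) = -4 + R + d)
l(h) = h + h²
z = 56 (z = -7*(-5 - 3) = -7*(-8) = 56)
z + l(I(4, -2))*(-380) = 56 + ((-4 + 4 - 2)*(1 + (-4 + 4 - 2)))*(-380) = 56 - 2*(1 - 2)*(-380) = 56 - 2*(-1)*(-380) = 56 + 2*(-380) = 56 - 760 = -704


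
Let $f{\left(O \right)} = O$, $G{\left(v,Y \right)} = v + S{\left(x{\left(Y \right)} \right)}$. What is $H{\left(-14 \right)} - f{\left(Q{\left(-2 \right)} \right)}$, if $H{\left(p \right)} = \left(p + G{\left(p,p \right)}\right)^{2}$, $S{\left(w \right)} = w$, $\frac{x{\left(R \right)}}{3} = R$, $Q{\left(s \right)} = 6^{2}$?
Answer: $4864$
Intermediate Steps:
$Q{\left(s \right)} = 36$
$x{\left(R \right)} = 3 R$
$G{\left(v,Y \right)} = v + 3 Y$
$H{\left(p \right)} = 25 p^{2}$ ($H{\left(p \right)} = \left(p + \left(p + 3 p\right)\right)^{2} = \left(p + 4 p\right)^{2} = \left(5 p\right)^{2} = 25 p^{2}$)
$H{\left(-14 \right)} - f{\left(Q{\left(-2 \right)} \right)} = 25 \left(-14\right)^{2} - 36 = 25 \cdot 196 - 36 = 4900 - 36 = 4864$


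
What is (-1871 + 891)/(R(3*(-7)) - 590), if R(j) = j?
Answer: 980/611 ≈ 1.6039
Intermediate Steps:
(-1871 + 891)/(R(3*(-7)) - 590) = (-1871 + 891)/(3*(-7) - 590) = -980/(-21 - 590) = -980/(-611) = -980*(-1/611) = 980/611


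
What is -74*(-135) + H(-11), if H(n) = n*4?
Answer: 9946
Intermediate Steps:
H(n) = 4*n
-74*(-135) + H(-11) = -74*(-135) + 4*(-11) = 9990 - 44 = 9946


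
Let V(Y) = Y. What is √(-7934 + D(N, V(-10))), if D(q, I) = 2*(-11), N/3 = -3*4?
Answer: 6*I*√221 ≈ 89.196*I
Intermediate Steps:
N = -36 (N = 3*(-3*4) = 3*(-1*12) = 3*(-12) = -36)
D(q, I) = -22
√(-7934 + D(N, V(-10))) = √(-7934 - 22) = √(-7956) = 6*I*√221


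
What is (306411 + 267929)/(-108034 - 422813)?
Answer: -574340/530847 ≈ -1.0819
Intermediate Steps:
(306411 + 267929)/(-108034 - 422813) = 574340/(-530847) = 574340*(-1/530847) = -574340/530847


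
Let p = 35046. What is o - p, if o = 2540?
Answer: -32506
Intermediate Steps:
o - p = 2540 - 1*35046 = 2540 - 35046 = -32506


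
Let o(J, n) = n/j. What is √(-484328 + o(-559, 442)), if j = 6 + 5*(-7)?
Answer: I*√407332666/29 ≈ 695.95*I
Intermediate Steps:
j = -29 (j = 6 - 35 = -29)
o(J, n) = -n/29 (o(J, n) = n/(-29) = n*(-1/29) = -n/29)
√(-484328 + o(-559, 442)) = √(-484328 - 1/29*442) = √(-484328 - 442/29) = √(-14045954/29) = I*√407332666/29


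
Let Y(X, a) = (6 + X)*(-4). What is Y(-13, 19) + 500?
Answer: 528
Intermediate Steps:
Y(X, a) = -24 - 4*X
Y(-13, 19) + 500 = (-24 - 4*(-13)) + 500 = (-24 + 52) + 500 = 28 + 500 = 528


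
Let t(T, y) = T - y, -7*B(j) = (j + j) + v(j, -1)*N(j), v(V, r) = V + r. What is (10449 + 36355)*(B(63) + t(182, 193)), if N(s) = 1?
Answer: -12403060/7 ≈ -1.7719e+6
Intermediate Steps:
B(j) = ⅐ - 3*j/7 (B(j) = -((j + j) + (j - 1)*1)/7 = -(2*j + (-1 + j)*1)/7 = -(2*j + (-1 + j))/7 = -(-1 + 3*j)/7 = ⅐ - 3*j/7)
(10449 + 36355)*(B(63) + t(182, 193)) = (10449 + 36355)*((⅐ - 3/7*63) + (182 - 1*193)) = 46804*((⅐ - 27) + (182 - 193)) = 46804*(-188/7 - 11) = 46804*(-265/7) = -12403060/7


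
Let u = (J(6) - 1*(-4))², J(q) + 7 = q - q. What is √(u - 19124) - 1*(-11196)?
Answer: 11196 + I*√19115 ≈ 11196.0 + 138.26*I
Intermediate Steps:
J(q) = -7 (J(q) = -7 + (q - q) = -7 + 0 = -7)
u = 9 (u = (-7 - 1*(-4))² = (-7 + 4)² = (-3)² = 9)
√(u - 19124) - 1*(-11196) = √(9 - 19124) - 1*(-11196) = √(-19115) + 11196 = I*√19115 + 11196 = 11196 + I*√19115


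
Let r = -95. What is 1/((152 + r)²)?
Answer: 1/3249 ≈ 0.00030779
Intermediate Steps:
1/((152 + r)²) = 1/((152 - 95)²) = 1/(57²) = 1/3249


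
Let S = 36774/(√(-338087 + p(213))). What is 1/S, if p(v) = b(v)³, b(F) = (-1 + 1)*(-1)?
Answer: I*√338087/36774 ≈ 0.015812*I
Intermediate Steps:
b(F) = 0 (b(F) = 0*(-1) = 0)
p(v) = 0 (p(v) = 0³ = 0)
S = -36774*I*√338087/338087 (S = 36774/(√(-338087 + 0)) = 36774/(√(-338087)) = 36774/((I*√338087)) = 36774*(-I*√338087/338087) = -36774*I*√338087/338087 ≈ -63.245*I)
1/S = 1/(-36774*I*√338087/338087) = I*√338087/36774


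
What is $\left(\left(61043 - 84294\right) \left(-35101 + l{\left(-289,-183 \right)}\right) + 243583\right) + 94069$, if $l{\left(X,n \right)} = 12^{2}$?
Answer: $813122859$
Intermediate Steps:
$l{\left(X,n \right)} = 144$
$\left(\left(61043 - 84294\right) \left(-35101 + l{\left(-289,-183 \right)}\right) + 243583\right) + 94069 = \left(\left(61043 - 84294\right) \left(-35101 + 144\right) + 243583\right) + 94069 = \left(\left(-23251\right) \left(-34957\right) + 243583\right) + 94069 = \left(812785207 + 243583\right) + 94069 = 813028790 + 94069 = 813122859$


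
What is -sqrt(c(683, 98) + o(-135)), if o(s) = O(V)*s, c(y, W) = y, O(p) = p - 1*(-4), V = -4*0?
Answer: -sqrt(143) ≈ -11.958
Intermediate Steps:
V = 0
O(p) = 4 + p (O(p) = p + 4 = 4 + p)
o(s) = 4*s (o(s) = (4 + 0)*s = 4*s)
-sqrt(c(683, 98) + o(-135)) = -sqrt(683 + 4*(-135)) = -sqrt(683 - 540) = -sqrt(143)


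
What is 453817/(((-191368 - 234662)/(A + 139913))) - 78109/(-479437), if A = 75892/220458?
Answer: -479367733181631748691/3216396321847170 ≈ -1.4904e+5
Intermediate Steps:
A = 37946/110229 (A = 75892*(1/220458) = 37946/110229 ≈ 0.34425)
453817/(((-191368 - 234662)/(A + 139913))) - 78109/(-479437) = 453817/(((-191368 - 234662)/(37946/110229 + 139913))) - 78109/(-479437) = 453817/((-426030/15422508023/110229)) - 78109*(-1/479437) = 453817/((-426030*110229/15422508023)) + 78109/479437 = 453817/(-46960860870/15422508023) + 78109/479437 = 453817*(-15422508023/46960860870) + 78109/479437 = -999856617639113/6708694410 + 78109/479437 = -479367733181631748691/3216396321847170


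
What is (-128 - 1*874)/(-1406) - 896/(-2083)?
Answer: 1673471/1464349 ≈ 1.1428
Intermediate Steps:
(-128 - 1*874)/(-1406) - 896/(-2083) = (-128 - 874)*(-1/1406) - 896*(-1/2083) = -1002*(-1/1406) + 896/2083 = 501/703 + 896/2083 = 1673471/1464349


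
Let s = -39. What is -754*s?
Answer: 29406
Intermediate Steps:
-754*s = -754*(-39) = 29406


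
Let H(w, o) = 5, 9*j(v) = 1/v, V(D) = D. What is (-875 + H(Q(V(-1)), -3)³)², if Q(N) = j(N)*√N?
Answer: 562500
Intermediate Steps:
j(v) = 1/(9*v)
Q(N) = 1/(9*√N) (Q(N) = (1/(9*N))*√N = 1/(9*√N))
(-875 + H(Q(V(-1)), -3)³)² = (-875 + 5³)² = (-875 + 125)² = (-750)² = 562500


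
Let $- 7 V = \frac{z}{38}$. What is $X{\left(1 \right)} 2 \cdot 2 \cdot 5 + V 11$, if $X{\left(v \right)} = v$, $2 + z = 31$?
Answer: $\frac{5001}{266} \approx 18.801$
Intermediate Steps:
$z = 29$ ($z = -2 + 31 = 29$)
$V = - \frac{29}{266}$ ($V = - \frac{29 \cdot \frac{1}{38}}{7} = \left(- \frac{1}{7}\right) \frac{29}{38} = - \frac{29}{266} \approx -0.10902$)
$X{\left(1 \right)} 2 \cdot 2 \cdot 5 + V 11 = 1 \cdot 2 \cdot 2 \cdot 5 - \frac{319}{266} = 2 \cdot 2 \cdot 5 - \frac{319}{266} = 4 \cdot 5 - \frac{319}{266} = 20 - \frac{319}{266} = \frac{5001}{266}$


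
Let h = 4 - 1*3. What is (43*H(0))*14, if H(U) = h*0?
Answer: 0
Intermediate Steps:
h = 1 (h = 4 - 3 = 1)
H(U) = 0 (H(U) = 1*0 = 0)
(43*H(0))*14 = (43*0)*14 = 0*14 = 0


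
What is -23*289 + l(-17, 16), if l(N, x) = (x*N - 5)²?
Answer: 70082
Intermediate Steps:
l(N, x) = (-5 + N*x)² (l(N, x) = (N*x - 5)² = (-5 + N*x)²)
-23*289 + l(-17, 16) = -23*289 + (-5 - 17*16)² = -6647 + (-5 - 272)² = -6647 + (-277)² = -6647 + 76729 = 70082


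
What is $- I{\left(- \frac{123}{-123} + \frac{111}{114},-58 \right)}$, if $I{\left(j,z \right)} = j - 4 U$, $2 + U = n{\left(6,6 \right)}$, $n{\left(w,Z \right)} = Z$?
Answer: $\frac{533}{38} \approx 14.026$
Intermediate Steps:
$U = 4$ ($U = -2 + 6 = 4$)
$I{\left(j,z \right)} = -16 + j$ ($I{\left(j,z \right)} = j - 16 = -16 + j$)
$- I{\left(- \frac{123}{-123} + \frac{111}{114},-58 \right)} = - (-16 + \left(- \frac{123}{-123} + \frac{111}{114}\right)) = - (-16 + \left(\left(-123\right) \left(- \frac{1}{123}\right) + 111 \cdot \frac{1}{114}\right)) = - (-16 + \left(1 + \frac{37}{38}\right)) = - (-16 + \frac{75}{38}) = \left(-1\right) \left(- \frac{533}{38}\right) = \frac{533}{38}$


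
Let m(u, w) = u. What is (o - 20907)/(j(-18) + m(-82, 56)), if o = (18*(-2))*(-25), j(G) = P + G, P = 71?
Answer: 20007/29 ≈ 689.90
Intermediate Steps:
j(G) = 71 + G
o = 900 (o = -36*(-25) = 900)
(o - 20907)/(j(-18) + m(-82, 56)) = (900 - 20907)/((71 - 18) - 82) = -20007/(53 - 82) = -20007/(-29) = -20007*(-1/29) = 20007/29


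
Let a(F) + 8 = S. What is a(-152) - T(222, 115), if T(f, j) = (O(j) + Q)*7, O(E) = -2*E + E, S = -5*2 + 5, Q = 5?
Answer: 757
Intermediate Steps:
S = -5 (S = -10 + 5 = -5)
a(F) = -13 (a(F) = -8 - 5 = -13)
O(E) = -E
T(f, j) = 35 - 7*j (T(f, j) = (-j + 5)*7 = (5 - j)*7 = 35 - 7*j)
a(-152) - T(222, 115) = -13 - (35 - 7*115) = -13 - (35 - 805) = -13 - 1*(-770) = -13 + 770 = 757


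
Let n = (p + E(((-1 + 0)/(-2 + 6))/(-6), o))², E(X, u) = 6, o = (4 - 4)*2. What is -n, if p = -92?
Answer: -7396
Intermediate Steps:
o = 0 (o = 0*2 = 0)
n = 7396 (n = (-92 + 6)² = (-86)² = 7396)
-n = -1*7396 = -7396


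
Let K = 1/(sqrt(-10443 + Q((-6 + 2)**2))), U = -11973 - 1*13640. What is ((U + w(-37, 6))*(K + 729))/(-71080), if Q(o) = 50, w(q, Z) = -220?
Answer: 18832257/71080 - 25833*I*sqrt(10393)/738734440 ≈ 264.94 - 0.003565*I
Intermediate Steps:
U = -25613 (U = -11973 - 13640 = -25613)
K = -I*sqrt(10393)/10393 (K = 1/(sqrt(-10443 + 50)) = 1/(sqrt(-10393)) = 1/(I*sqrt(10393)) = -I*sqrt(10393)/10393 ≈ -0.0098091*I)
((U + w(-37, 6))*(K + 729))/(-71080) = ((-25613 - 220)*(-I*sqrt(10393)/10393 + 729))/(-71080) = -25833*(729 - I*sqrt(10393)/10393)*(-1/71080) = (-18832257 + 25833*I*sqrt(10393)/10393)*(-1/71080) = 18832257/71080 - 25833*I*sqrt(10393)/738734440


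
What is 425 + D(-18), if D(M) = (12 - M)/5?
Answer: 431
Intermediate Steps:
D(M) = 12/5 - M/5 (D(M) = (12 - M)*(1/5) = 12/5 - M/5)
425 + D(-18) = 425 + (12/5 - 1/5*(-18)) = 425 + (12/5 + 18/5) = 425 + 6 = 431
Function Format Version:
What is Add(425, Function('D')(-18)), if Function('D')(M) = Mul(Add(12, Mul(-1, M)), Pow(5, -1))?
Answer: 431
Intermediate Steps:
Function('D')(M) = Add(Rational(12, 5), Mul(Rational(-1, 5), M)) (Function('D')(M) = Mul(Add(12, Mul(-1, M)), Rational(1, 5)) = Add(Rational(12, 5), Mul(Rational(-1, 5), M)))
Add(425, Function('D')(-18)) = Add(425, Add(Rational(12, 5), Mul(Rational(-1, 5), -18))) = Add(425, Add(Rational(12, 5), Rational(18, 5))) = Add(425, 6) = 431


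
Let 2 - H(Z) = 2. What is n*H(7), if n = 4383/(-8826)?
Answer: 0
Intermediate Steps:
n = -1461/2942 (n = 4383*(-1/8826) = -1461/2942 ≈ -0.49660)
H(Z) = 0 (H(Z) = 2 - 1*2 = 2 - 2 = 0)
n*H(7) = -1461/2942*0 = 0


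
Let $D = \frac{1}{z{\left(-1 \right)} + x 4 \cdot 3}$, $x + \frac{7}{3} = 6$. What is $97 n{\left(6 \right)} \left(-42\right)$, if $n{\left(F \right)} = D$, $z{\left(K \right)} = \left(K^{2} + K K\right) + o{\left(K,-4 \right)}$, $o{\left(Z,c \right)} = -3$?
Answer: $- \frac{4074}{43} \approx -94.744$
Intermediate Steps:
$x = \frac{11}{3}$ ($x = - \frac{7}{3} + 6 = \frac{11}{3} \approx 3.6667$)
$z{\left(K \right)} = -3 + 2 K^{2}$ ($z{\left(K \right)} = \left(K^{2} + K K\right) - 3 = \left(K^{2} + K^{2}\right) - 3 = 2 K^{2} - 3 = -3 + 2 K^{2}$)
$D = \frac{1}{43}$ ($D = \frac{1}{\left(-3 + 2 \left(-1\right)^{2}\right) + \frac{11}{3} \cdot 4 \cdot 3} = \frac{1}{\left(-3 + 2 \cdot 1\right) + \frac{44}{3} \cdot 3} = \frac{1}{\left(-3 + 2\right) + 44} = \frac{1}{-1 + 44} = \frac{1}{43} \approx 0.023256$)
$n{\left(F \right)} = \frac{1}{43}$
$97 n{\left(6 \right)} \left(-42\right) = 97 \cdot \frac{1}{43} \left(-42\right) = \frac{97}{43} \left(-42\right) = - \frac{4074}{43}$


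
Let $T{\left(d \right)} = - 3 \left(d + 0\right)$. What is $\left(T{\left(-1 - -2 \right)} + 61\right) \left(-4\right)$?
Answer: $-232$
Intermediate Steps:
$T{\left(d \right)} = - 3 d$
$\left(T{\left(-1 - -2 \right)} + 61\right) \left(-4\right) = \left(- 3 \left(-1 - -2\right) + 61\right) \left(-4\right) = \left(- 3 \left(-1 + 2\right) + 61\right) \left(-4\right) = \left(\left(-3\right) 1 + 61\right) \left(-4\right) = \left(-3 + 61\right) \left(-4\right) = 58 \left(-4\right) = -232$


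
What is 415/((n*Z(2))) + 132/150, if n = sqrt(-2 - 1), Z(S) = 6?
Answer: 22/25 - 415*I*sqrt(3)/18 ≈ 0.88 - 39.933*I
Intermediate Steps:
n = I*sqrt(3) (n = sqrt(-3) = I*sqrt(3) ≈ 1.732*I)
415/((n*Z(2))) + 132/150 = 415/(((I*sqrt(3))*6)) + 132/150 = 415/((6*I*sqrt(3))) + 132*(1/150) = 415*(-I*sqrt(3)/18) + 22/25 = -415*I*sqrt(3)/18 + 22/25 = 22/25 - 415*I*sqrt(3)/18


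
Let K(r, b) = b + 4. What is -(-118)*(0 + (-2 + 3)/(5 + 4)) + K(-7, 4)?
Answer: 190/9 ≈ 21.111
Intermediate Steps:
K(r, b) = 4 + b
-(-118)*(0 + (-2 + 3)/(5 + 4)) + K(-7, 4) = -(-118)*(0 + (-2 + 3)/(5 + 4)) + (4 + 4) = -(-118)*(0 + 1/9) + 8 = -(-118)*(0 + 1*(⅑)) + 8 = -(-118)*(0 + ⅑) + 8 = -(-118)/9 + 8 = -59*(-2/9) + 8 = 118/9 + 8 = 190/9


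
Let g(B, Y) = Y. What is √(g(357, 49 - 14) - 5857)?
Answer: I*√5822 ≈ 76.302*I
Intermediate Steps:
√(g(357, 49 - 14) - 5857) = √((49 - 14) - 5857) = √(35 - 5857) = √(-5822) = I*√5822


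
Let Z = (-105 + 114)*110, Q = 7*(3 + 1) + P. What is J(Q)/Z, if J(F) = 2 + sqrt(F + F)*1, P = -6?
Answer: 1/495 + sqrt(11)/495 ≈ 0.0087205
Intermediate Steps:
Q = 22 (Q = 7*(3 + 1) - 6 = 7*4 - 6 = 28 - 6 = 22)
Z = 990 (Z = 9*110 = 990)
J(F) = 2 + sqrt(2)*sqrt(F) (J(F) = 2 + sqrt(2*F)*1 = 2 + (sqrt(2)*sqrt(F))*1 = 2 + sqrt(2)*sqrt(F))
J(Q)/Z = (2 + sqrt(2)*sqrt(22))/990 = (2 + 2*sqrt(11))*(1/990) = 1/495 + sqrt(11)/495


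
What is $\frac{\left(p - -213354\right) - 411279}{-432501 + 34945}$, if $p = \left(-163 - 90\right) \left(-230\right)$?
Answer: $\frac{139735}{397556} \approx 0.35149$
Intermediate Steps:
$p = 58190$ ($p = \left(-253\right) \left(-230\right) = 58190$)
$\frac{\left(p - -213354\right) - 411279}{-432501 + 34945} = \frac{\left(58190 - -213354\right) - 411279}{-432501 + 34945} = \frac{\left(58190 + 213354\right) - 411279}{-397556} = \left(271544 - 411279\right) \left(- \frac{1}{397556}\right) = \left(-139735\right) \left(- \frac{1}{397556}\right) = \frac{139735}{397556}$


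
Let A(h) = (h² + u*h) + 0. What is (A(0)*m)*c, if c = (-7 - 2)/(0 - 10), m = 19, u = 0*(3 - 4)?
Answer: 0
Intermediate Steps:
u = 0 (u = 0*(-1) = 0)
c = 9/10 (c = -9/(-10) = -9*(-⅒) = 9/10 ≈ 0.90000)
A(h) = h² (A(h) = (h² + 0*h) + 0 = (h² + 0) + 0 = h² + 0 = h²)
(A(0)*m)*c = (0²*19)*(9/10) = (0*19)*(9/10) = 0*(9/10) = 0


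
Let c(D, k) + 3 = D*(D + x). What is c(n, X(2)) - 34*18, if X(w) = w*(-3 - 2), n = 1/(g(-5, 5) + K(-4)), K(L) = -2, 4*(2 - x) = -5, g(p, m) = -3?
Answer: -61561/100 ≈ -615.61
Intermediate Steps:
x = 13/4 (x = 2 - 1/4*(-5) = 2 + 5/4 = 13/4 ≈ 3.2500)
n = -1/5 (n = 1/(-3 - 2) = 1/(-5) = -1/5 ≈ -0.20000)
X(w) = -5*w (X(w) = w*(-5) = -5*w)
c(D, k) = -3 + D*(13/4 + D) (c(D, k) = -3 + D*(D + 13/4) = -3 + D*(13/4 + D))
c(n, X(2)) - 34*18 = (-3 + (-1/5)**2 + (13/4)*(-1/5)) - 34*18 = (-3 + 1/25 - 13/20) - 612 = -361/100 - 612 = -61561/100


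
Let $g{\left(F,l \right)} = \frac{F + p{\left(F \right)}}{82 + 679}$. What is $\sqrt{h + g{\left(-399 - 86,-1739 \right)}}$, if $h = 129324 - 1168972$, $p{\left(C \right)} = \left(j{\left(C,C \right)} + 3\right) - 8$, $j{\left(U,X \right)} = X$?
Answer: $\frac{i \sqrt{602082731383}}{761} \approx 1019.6 i$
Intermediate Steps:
$p{\left(C \right)} = -5 + C$ ($p{\left(C \right)} = \left(C + 3\right) - 8 = \left(3 + C\right) - 8 = -5 + C$)
$g{\left(F,l \right)} = - \frac{5}{761} + \frac{2 F}{761}$ ($g{\left(F,l \right)} = \frac{F + \left(-5 + F\right)}{82 + 679} = \frac{-5 + 2 F}{761} = \left(-5 + 2 F\right) \frac{1}{761} = - \frac{5}{761} + \frac{2 F}{761}$)
$h = -1039648$ ($h = 129324 - 1168972 = -1039648$)
$\sqrt{h + g{\left(-399 - 86,-1739 \right)}} = \sqrt{-1039648 + \left(- \frac{5}{761} + \frac{2 \left(-399 - 86\right)}{761}\right)} = \sqrt{-1039648 + \left(- \frac{5}{761} + \frac{2}{761} \left(-485\right)\right)} = \sqrt{-1039648 - \frac{975}{761}} = \sqrt{- \frac{791173103}{761}} = \frac{i \sqrt{602082731383}}{761}$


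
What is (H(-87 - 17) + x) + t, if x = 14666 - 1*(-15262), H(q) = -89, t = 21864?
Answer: 51703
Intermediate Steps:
x = 29928 (x = 14666 + 15262 = 29928)
(H(-87 - 17) + x) + t = (-89 + 29928) + 21864 = 29839 + 21864 = 51703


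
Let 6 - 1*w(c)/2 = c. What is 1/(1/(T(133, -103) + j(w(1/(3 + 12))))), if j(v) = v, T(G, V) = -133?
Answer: -1817/15 ≈ -121.13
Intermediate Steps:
w(c) = 12 - 2*c
1/(1/(T(133, -103) + j(w(1/(3 + 12))))) = 1/(1/(-133 + (12 - 2/(3 + 12)))) = 1/(1/(-133 + (12 - 2/15))) = 1/(1/(-133 + 178/15)) = 1/(1/(-1817/15)) = 1/(-15/1817) = -1817/15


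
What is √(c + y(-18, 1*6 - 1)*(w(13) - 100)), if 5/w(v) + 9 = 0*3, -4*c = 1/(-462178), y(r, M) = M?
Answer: I*√3866313912520798/2773068 ≈ 22.423*I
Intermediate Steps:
c = 1/1848712 (c = -¼/(-462178) = -¼*(-1/462178) = 1/1848712 ≈ 5.4092e-7)
w(v) = -5/9 (w(v) = 5/(-9 + 0*3) = 5/(-9 + 0) = 5/(-9) = 5*(-⅑) = -5/9)
√(c + y(-18, 1*6 - 1)*(w(13) - 100)) = √(1/1848712 + (1*6 - 1)*(-5/9 - 100)) = √(1/1848712 + (6 - 1)*(-905/9)) = √(1/1848712 + 5*(-905/9)) = √(1/1848712 - 4525/9) = √(-8365421791/16638408) = I*√3866313912520798/2773068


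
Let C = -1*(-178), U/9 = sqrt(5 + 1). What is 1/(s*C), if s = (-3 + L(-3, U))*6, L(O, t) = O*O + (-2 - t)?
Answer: -1/125490 - 3*sqrt(6)/167320 ≈ -5.1887e-5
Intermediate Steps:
U = 9*sqrt(6) (U = 9*sqrt(5 + 1) = 9*sqrt(6) ≈ 22.045)
L(O, t) = -2 + O**2 - t (L(O, t) = O**2 + (-2 - t) = -2 + O**2 - t)
s = 24 - 54*sqrt(6) (s = (-3 + (-2 + (-3)**2 - 9*sqrt(6)))*6 = (-3 + (-2 + 9 - 9*sqrt(6)))*6 = (-3 + (7 - 9*sqrt(6)))*6 = (4 - 9*sqrt(6))*6 = 24 - 54*sqrt(6) ≈ -108.27)
C = 178
1/(s*C) = 1/((24 - 54*sqrt(6))*178) = 1/(4272 - 9612*sqrt(6))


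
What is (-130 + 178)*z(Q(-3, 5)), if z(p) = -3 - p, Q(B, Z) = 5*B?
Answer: 576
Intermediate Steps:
(-130 + 178)*z(Q(-3, 5)) = (-130 + 178)*(-3 - 5*(-3)) = 48*(-3 - 1*(-15)) = 48*(-3 + 15) = 48*12 = 576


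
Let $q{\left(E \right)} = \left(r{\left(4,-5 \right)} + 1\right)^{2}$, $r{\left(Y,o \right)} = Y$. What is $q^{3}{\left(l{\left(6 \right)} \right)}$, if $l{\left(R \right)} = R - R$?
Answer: $15625$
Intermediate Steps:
$l{\left(R \right)} = 0$
$q{\left(E \right)} = 25$ ($q{\left(E \right)} = \left(4 + 1\right)^{2} = 5^{2} = 25$)
$q^{3}{\left(l{\left(6 \right)} \right)} = 25^{3} = 15625$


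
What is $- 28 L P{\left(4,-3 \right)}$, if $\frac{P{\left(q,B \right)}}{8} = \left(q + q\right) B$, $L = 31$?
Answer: $166656$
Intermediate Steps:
$P{\left(q,B \right)} = 16 B q$ ($P{\left(q,B \right)} = 8 \left(q + q\right) B = 8 \cdot 2 q B = 8 \cdot 2 B q = 16 B q$)
$- 28 L P{\left(4,-3 \right)} = \left(-28\right) 31 \cdot 16 \left(-3\right) 4 = \left(-868\right) \left(-192\right) = 166656$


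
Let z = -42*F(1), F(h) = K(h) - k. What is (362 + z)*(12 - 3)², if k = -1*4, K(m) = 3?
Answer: 5508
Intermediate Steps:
k = -4
F(h) = 7 (F(h) = 3 - 1*(-4) = 3 + 4 = 7)
z = -294 (z = -42*7 = -294)
(362 + z)*(12 - 3)² = (362 - 294)*(12 - 3)² = 68*9² = 68*81 = 5508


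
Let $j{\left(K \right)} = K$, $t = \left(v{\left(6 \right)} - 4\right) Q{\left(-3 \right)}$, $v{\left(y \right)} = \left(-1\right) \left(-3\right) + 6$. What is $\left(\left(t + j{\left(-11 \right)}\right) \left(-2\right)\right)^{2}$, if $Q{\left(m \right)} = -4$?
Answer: $3844$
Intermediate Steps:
$v{\left(y \right)} = 9$ ($v{\left(y \right)} = 3 + 6 = 9$)
$t = -20$ ($t = \left(9 - 4\right) \left(-4\right) = 5 \left(-4\right) = -20$)
$\left(\left(t + j{\left(-11 \right)}\right) \left(-2\right)\right)^{2} = \left(\left(-20 - 11\right) \left(-2\right)\right)^{2} = \left(\left(-31\right) \left(-2\right)\right)^{2} = 62^{2} = 3844$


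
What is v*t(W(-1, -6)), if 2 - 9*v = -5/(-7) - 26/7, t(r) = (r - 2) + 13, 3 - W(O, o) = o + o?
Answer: 130/9 ≈ 14.444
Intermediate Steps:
W(O, o) = 3 - 2*o (W(O, o) = 3 - (o + o) = 3 - 2*o)
t(r) = 11 + r (t(r) = (-2 + r) + 13 = 11 + r)
v = 5/9 (v = 2/9 - (-5/(-7) - 26/7)/9 = 2/9 - (-5*(-⅐) - 26*⅐)/9 = 2/9 - (5/7 - 26/7)/9 = 2/9 - ⅑*(-3) = 2/9 + ⅓ = 5/9 ≈ 0.55556)
v*t(W(-1, -6)) = 5*(11 + (3 - 2*(-6)))/9 = 5*(11 + (3 + 12))/9 = 5*(11 + 15)/9 = (5/9)*26 = 130/9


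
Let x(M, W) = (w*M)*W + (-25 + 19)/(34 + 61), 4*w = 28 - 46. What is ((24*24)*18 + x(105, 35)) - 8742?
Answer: -2833197/190 ≈ -14912.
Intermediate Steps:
w = -9/2 (w = (28 - 46)/4 = (¼)*(-18) = -9/2 ≈ -4.5000)
x(M, W) = -6/95 - 9*M*W/2 (x(M, W) = (-9*M/2)*W + (-25 + 19)/(34 + 61) = -9*M*W/2 - 6/95 = -6/95 - 9*M*W/2)
((24*24)*18 + x(105, 35)) - 8742 = ((24*24)*18 + (-6/95 - 9/2*105*35)) - 8742 = (576*18 + (-6/95 - 33075/2)) - 8742 = (10368 - 3142137/190) - 8742 = -1172217/190 - 8742 = -2833197/190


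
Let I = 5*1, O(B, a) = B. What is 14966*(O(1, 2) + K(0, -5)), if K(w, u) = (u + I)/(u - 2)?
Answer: 14966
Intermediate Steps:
I = 5
K(w, u) = (5 + u)/(-2 + u) (K(w, u) = (u + 5)/(u - 2) = (5 + u)/(-2 + u))
14966*(O(1, 2) + K(0, -5)) = 14966*(1 + (5 - 5)/(-2 - 5)) = 14966*(1 + 0/(-7)) = 14966*(1 - ⅐*0) = 14966*(1 + 0) = 14966*1 = 14966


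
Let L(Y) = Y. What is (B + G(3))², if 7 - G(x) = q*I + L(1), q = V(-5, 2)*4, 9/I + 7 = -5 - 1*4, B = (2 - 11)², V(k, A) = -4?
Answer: 6084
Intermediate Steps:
B = 81 (B = (-9)² = 81)
I = -9/16 (I = 9/(-7 + (-5 - 1*4)) = 9/(-7 + (-5 - 4)) = 9/(-7 - 9) = 9/(-16) = 9*(-1/16) = -9/16 ≈ -0.56250)
q = -16 (q = -4*4 = -16)
G(x) = -3 (G(x) = 7 - (-16*(-9/16) + 1) = 7 - (9 + 1) = 7 - 1*10 = 7 - 10 = -3)
(B + G(3))² = (81 - 3)² = 78² = 6084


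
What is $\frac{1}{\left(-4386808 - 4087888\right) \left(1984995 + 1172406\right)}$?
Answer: $- \frac{1}{26758013625096} \approx -3.7372 \cdot 10^{-14}$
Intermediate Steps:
$\frac{1}{\left(-4386808 - 4087888\right) \left(1984995 + 1172406\right)} = \frac{1}{\left(-8474696\right) 3157401} = \frac{1}{-26758013625096} = - \frac{1}{26758013625096}$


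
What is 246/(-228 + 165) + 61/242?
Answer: -18563/5082 ≈ -3.6527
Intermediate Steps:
246/(-228 + 165) + 61/242 = 246/(-63) + 61*(1/242) = 246*(-1/63) + 61/242 = -82/21 + 61/242 = -18563/5082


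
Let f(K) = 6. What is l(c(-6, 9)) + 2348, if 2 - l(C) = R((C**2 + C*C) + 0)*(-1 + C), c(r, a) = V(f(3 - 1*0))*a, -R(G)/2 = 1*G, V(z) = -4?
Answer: -189458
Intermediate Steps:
R(G) = -2*G
c(r, a) = -4*a
l(C) = 2 + 4*C**2*(-1 + C) (l(C) = 2 - (-2*((C**2 + C*C) + 0))*(-1 + C) = 2 - (-2*((C**2 + C**2) + 0))*(-1 + C) = 2 - (-2*(2*C**2 + 0))*(-1 + C) = 2 - (-4*C**2)*(-1 + C) = 2 - (-4)*C**2*(-1 + C) = 2 + 4*C**2*(-1 + C))
l(c(-6, 9)) + 2348 = (2 - 4*(-4*9)**2 + 4*(-4*9)**3) + 2348 = (2 - 4*(-36)**2 + 4*(-36)**3) + 2348 = (2 - 4*1296 + 4*(-46656)) + 2348 = (2 - 5184 - 186624) + 2348 = -191806 + 2348 = -189458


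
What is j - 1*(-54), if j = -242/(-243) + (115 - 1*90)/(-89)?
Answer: 1183321/21627 ≈ 54.715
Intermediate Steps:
j = 15463/21627 (j = -242*(-1/243) + (115 - 90)*(-1/89) = 242/243 + 25*(-1/89) = 242/243 - 25/89 = 15463/21627 ≈ 0.71499)
j - 1*(-54) = 15463/21627 - 1*(-54) = 15463/21627 + 54 = 1183321/21627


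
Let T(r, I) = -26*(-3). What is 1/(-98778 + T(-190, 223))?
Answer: -1/98700 ≈ -1.0132e-5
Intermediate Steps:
T(r, I) = 78
1/(-98778 + T(-190, 223)) = 1/(-98778 + 78) = 1/(-98700) = -1/98700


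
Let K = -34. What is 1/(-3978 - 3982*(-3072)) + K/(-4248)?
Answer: 34642097/4328202240 ≈ 0.0080038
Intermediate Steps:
1/(-3978 - 3982*(-3072)) + K/(-4248) = 1/(-3978 - 3982*(-3072)) - 34/(-4248) = -1/3072/(-7960) - 34*(-1/4248) = -1/7960*(-1/3072) + 17/2124 = 1/24453120 + 17/2124 = 34642097/4328202240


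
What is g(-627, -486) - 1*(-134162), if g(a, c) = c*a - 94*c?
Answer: 484568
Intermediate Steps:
g(a, c) = -94*c + a*c (g(a, c) = a*c - 94*c = -94*c + a*c)
g(-627, -486) - 1*(-134162) = -486*(-94 - 627) - 1*(-134162) = -486*(-721) + 134162 = 350406 + 134162 = 484568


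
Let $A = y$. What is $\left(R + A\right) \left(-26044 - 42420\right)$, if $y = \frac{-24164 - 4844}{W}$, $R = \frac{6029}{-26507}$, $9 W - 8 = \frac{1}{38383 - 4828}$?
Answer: $\frac{15898033708226736176}{7115565587} \approx 2.2343 \cdot 10^{9}$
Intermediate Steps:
$W = \frac{268441}{301995}$ ($W = \frac{8}{9} + \frac{1}{9 \left(38383 - 4828\right)} = \frac{8}{9} + \frac{1}{9 \cdot 33555} = \frac{8}{9} + \frac{1}{9} \cdot \frac{1}{33555} = \frac{8}{9} + \frac{1}{301995} = \frac{268441}{301995} \approx 0.88889$)
$R = - \frac{6029}{26507}$ ($R = 6029 \left(- \frac{1}{26507}\right) = - \frac{6029}{26507} \approx -0.22745$)
$y = - \frac{8760270960}{268441}$ ($y = \frac{-24164 - 4844}{\frac{268441}{301995}} = \left(-24164 - 4844\right) \frac{301995}{268441} = \left(-29008\right) \frac{301995}{268441} = - \frac{8760270960}{268441} \approx -32634.0$)
$A = - \frac{8760270960}{268441} \approx -32634.0$
$\left(R + A\right) \left(-26044 - 42420\right) = \left(- \frac{6029}{26507} - \frac{8760270960}{268441}\right) \left(-26044 - 42420\right) = \left(- \frac{232210120767509}{7115565587}\right) \left(-68464\right) = \frac{15898033708226736176}{7115565587}$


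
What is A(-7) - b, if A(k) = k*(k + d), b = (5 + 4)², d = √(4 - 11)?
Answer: -32 - 7*I*√7 ≈ -32.0 - 18.52*I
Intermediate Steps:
d = I*√7 (d = √(-7) = I*√7 ≈ 2.6458*I)
b = 81 (b = 9² = 81)
A(k) = k*(k + I*√7)
A(-7) - b = -7*(-7 + I*√7) - 1*81 = (49 - 7*I*√7) - 81 = -32 - 7*I*√7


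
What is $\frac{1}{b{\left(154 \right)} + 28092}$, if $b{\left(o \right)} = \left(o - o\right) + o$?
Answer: $\frac{1}{28246} \approx 3.5403 \cdot 10^{-5}$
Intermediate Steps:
$b{\left(o \right)} = o$ ($b{\left(o \right)} = 0 + o = o$)
$\frac{1}{b{\left(154 \right)} + 28092} = \frac{1}{154 + 28092} = \frac{1}{28246}$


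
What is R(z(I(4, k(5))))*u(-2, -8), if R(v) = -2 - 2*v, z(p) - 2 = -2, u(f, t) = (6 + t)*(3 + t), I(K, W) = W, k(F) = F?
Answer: -20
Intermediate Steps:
u(f, t) = (3 + t)*(6 + t)
z(p) = 0 (z(p) = 2 - 2 = 0)
R(z(I(4, k(5))))*u(-2, -8) = (-2 - 2*0)*(18 + (-8)**2 + 9*(-8)) = (-2 + 0)*(18 + 64 - 72) = -2*10 = -20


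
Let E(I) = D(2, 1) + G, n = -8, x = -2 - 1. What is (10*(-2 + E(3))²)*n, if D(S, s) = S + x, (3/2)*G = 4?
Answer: -80/9 ≈ -8.8889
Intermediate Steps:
G = 8/3 (G = (⅔)*4 = 8/3 ≈ 2.6667)
x = -3
D(S, s) = -3 + S (D(S, s) = S - 3 = -3 + S)
E(I) = 5/3 (E(I) = (-3 + 2) + 8/3 = -1 + 8/3 = 5/3)
(10*(-2 + E(3))²)*n = (10*(-2 + 5/3)²)*(-8) = (10*(-⅓)²)*(-8) = (10*(⅑))*(-8) = (10/9)*(-8) = -80/9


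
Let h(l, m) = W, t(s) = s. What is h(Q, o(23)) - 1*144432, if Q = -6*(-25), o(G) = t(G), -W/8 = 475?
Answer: -148232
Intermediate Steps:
W = -3800 (W = -8*475 = -3800)
o(G) = G
Q = 150
h(l, m) = -3800
h(Q, o(23)) - 1*144432 = -3800 - 1*144432 = -3800 - 144432 = -148232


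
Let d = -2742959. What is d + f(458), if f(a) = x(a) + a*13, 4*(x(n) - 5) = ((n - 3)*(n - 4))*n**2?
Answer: 10830000370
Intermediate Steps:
x(n) = 5 + n**2*(-4 + n)*(-3 + n)/4 (x(n) = 5 + (((n - 3)*(n - 4))*n**2)/4 = 5 + (((-3 + n)*(-4 + n))*n**2)/4 = 5 + (((-4 + n)*(-3 + n))*n**2)/4 = 5 + (n**2*(-4 + n)*(-3 + n))/4 = 5 + n**2*(-4 + n)*(-3 + n)/4)
f(a) = 5 + 3*a**2 + 13*a - 7*a**3/4 + a**4/4 (f(a) = (5 + 3*a**2 - 7*a**3/4 + a**4/4) + a*13 = (5 + 3*a**2 - 7*a**3/4 + a**4/4) + 13*a = 5 + 3*a**2 + 13*a - 7*a**3/4 + a**4/4)
d + f(458) = -2742959 + (5 + 3*458**2 + 13*458 - 7/4*458**3 + (1/4)*458**4) = -2742959 + (5 + 3*209764 + 5954 - 7/4*96071912 + (1/4)*44000935696) = -2742959 + (5 + 629292 + 5954 - 168125846 + 11000233924) = -2742959 + 10832743329 = 10830000370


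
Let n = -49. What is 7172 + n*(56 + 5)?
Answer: 4183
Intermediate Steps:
7172 + n*(56 + 5) = 7172 - 49*(56 + 5) = 7172 - 49*61 = 7172 - 2989 = 4183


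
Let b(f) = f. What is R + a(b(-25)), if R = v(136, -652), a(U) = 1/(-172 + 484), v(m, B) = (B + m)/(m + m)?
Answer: -10045/5304 ≈ -1.8939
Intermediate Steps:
v(m, B) = (B + m)/(2*m) (v(m, B) = (B + m)/((2*m)) = (B + m)*(1/(2*m)) = (B + m)/(2*m))
a(U) = 1/312
R = -129/68 (R = (1/2)*(-652 + 136)/136 = (1/2)*(1/136)*(-516) = -129/68 ≈ -1.8971)
R + a(b(-25)) = -129/68 + 1/312 = -10045/5304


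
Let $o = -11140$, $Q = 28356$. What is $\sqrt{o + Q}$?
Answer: $8 \sqrt{269} \approx 131.21$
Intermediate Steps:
$\sqrt{o + Q} = \sqrt{-11140 + 28356} = \sqrt{17216} = 8 \sqrt{269}$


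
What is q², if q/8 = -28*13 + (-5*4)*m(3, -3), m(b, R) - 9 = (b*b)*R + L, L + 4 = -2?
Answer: 861184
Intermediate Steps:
L = -6 (L = -4 - 2 = -6)
m(b, R) = 3 + R*b² (m(b, R) = 9 + ((b*b)*R - 6) = 9 + (b²*R - 6) = 9 + (R*b² - 6) = 9 + (-6 + R*b²) = 3 + R*b²)
q = 928 (q = 8*(-28*13 + (-5*4)*(3 - 3*3²)) = 8*(-364 - 20*(3 - 3*9)) = 8*(-364 - 20*(3 - 27)) = 8*(-364 - 20*(-24)) = 8*(-364 + 480) = 8*116 = 928)
q² = 928² = 861184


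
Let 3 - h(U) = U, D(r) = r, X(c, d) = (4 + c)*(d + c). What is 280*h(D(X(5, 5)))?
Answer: -24360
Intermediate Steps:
X(c, d) = (4 + c)*(c + d)
h(U) = 3 - U
280*h(D(X(5, 5))) = 280*(3 - (5² + 4*5 + 4*5 + 5*5)) = 280*(3 - (25 + 20 + 20 + 25)) = 280*(3 - 1*90) = 280*(3 - 90) = 280*(-87) = -24360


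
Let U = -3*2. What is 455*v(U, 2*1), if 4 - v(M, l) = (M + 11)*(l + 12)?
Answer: -30030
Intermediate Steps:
U = -6
v(M, l) = 4 - (11 + M)*(12 + l) (v(M, l) = 4 - (M + 11)*(l + 12) = 4 - (11 + M)*(12 + l))
455*v(U, 2*1) = 455*(-128 - 12*(-6) - 22 - 1*(-6)*2*1) = 455*(-128 + 72 - 11*2 - 1*(-6)*2) = 455*(-128 + 72 - 22 + 12) = 455*(-66) = -30030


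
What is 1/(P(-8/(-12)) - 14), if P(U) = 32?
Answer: 1/18 ≈ 0.055556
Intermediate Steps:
1/(P(-8/(-12)) - 14) = 1/(32 - 14) = 1/18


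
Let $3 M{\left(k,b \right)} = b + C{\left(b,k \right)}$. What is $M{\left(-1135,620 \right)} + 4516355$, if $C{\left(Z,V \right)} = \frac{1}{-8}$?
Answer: $\frac{36132493}{8} \approx 4.5166 \cdot 10^{6}$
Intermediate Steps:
$C{\left(Z,V \right)} = - \frac{1}{8}$
$M{\left(k,b \right)} = - \frac{1}{24} + \frac{b}{3}$ ($M{\left(k,b \right)} = \frac{b - \frac{1}{8}}{3} = \frac{- \frac{1}{8} + b}{3} = - \frac{1}{24} + \frac{b}{3}$)
$M{\left(-1135,620 \right)} + 4516355 = \left(- \frac{1}{24} + \frac{1}{3} \cdot 620\right) + 4516355 = \left(- \frac{1}{24} + \frac{620}{3}\right) + 4516355 = \frac{1653}{8} + 4516355 = \frac{36132493}{8}$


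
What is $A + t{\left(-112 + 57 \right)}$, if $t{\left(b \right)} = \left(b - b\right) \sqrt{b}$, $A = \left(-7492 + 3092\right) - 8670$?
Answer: $-13070$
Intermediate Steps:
$A = -13070$ ($A = -4400 - 8670 = -13070$)
$t{\left(b \right)} = 0$ ($t{\left(b \right)} = 0 \sqrt{b} = 0$)
$A + t{\left(-112 + 57 \right)} = -13070 + 0 = -13070$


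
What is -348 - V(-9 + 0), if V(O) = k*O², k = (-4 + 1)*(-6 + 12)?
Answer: 1110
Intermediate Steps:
k = -18 (k = -3*6 = -18)
V(O) = -18*O²
-348 - V(-9 + 0) = -348 - (-18)*(-9 + 0)² = -348 - (-18)*(-9)² = -348 - (-18)*81 = -348 - 1*(-1458) = -348 + 1458 = 1110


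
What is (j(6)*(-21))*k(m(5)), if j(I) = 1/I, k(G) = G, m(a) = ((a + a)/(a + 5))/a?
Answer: -7/10 ≈ -0.70000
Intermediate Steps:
m(a) = 2/(5 + a) (m(a) = ((2*a)/(5 + a))/a = (2*a/(5 + a))/a = 2/(5 + a))
(j(6)*(-21))*k(m(5)) = (-21/6)*(2/(5 + 5)) = ((⅙)*(-21))*(2/10) = -7/10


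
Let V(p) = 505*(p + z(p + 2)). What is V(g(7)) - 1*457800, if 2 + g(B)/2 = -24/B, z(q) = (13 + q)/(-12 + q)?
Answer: -473577595/1022 ≈ -4.6338e+5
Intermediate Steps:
z(q) = (13 + q)/(-12 + q)
g(B) = -4 - 48/B (g(B) = -4 + 2*(-24/B) = -4 - 48/B)
V(p) = 505*p + 505*(15 + p)/(-10 + p) (V(p) = 505*(p + (13 + (p + 2))/(-12 + (p + 2))) = 505*(p + (13 + (2 + p))/(-12 + (2 + p))) = 505*(p + (15 + p)/(-10 + p)) = 505*p + 505*(15 + p)/(-10 + p))
V(g(7)) - 1*457800 = 505*(15 + (-4 - 48/7)² - 9*(-4 - 48/7))/(-10 + (-4 - 48/7)) - 1*457800 = 505*(15 + (-4 - 48*⅐)² - 9*(-4 - 48*⅐))/(-10 + (-4 - 48*⅐)) - 457800 = 505*(15 + (-4 - 48/7)² - 9*(-4 - 48/7))/(-10 + (-4 - 48/7)) - 457800 = 505*(15 + (-76/7)² - 9*(-76/7))/(-10 - 76/7) - 457800 = 505*(15 + 5776/49 + 684/7)/(-146/7) - 457800 = 505*(-7/146)*(11299/49) - 457800 = -5705995/1022 - 457800 = -473577595/1022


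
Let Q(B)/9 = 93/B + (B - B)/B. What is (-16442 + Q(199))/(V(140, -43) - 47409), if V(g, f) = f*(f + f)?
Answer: 3271121/8698489 ≈ 0.37606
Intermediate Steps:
Q(B) = 837/B (Q(B) = 9*(93/B + (B - B)/B) = 9*(93/B + 0/B) = 9*(93/B + 0) = 9*(93/B) = 837/B)
V(g, f) = 2*f² (V(g, f) = f*(2*f) = 2*f²)
(-16442 + Q(199))/(V(140, -43) - 47409) = (-16442 + 837/199)/(2*(-43)² - 47409) = (-16442 + 837*(1/199))/(2*1849 - 47409) = (-16442 + 837/199)/(3698 - 47409) = -3271121/199/(-43711) = -3271121/199*(-1/43711) = 3271121/8698489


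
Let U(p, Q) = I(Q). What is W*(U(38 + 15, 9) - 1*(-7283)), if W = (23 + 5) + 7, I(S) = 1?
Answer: 254940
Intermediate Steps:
U(p, Q) = 1
W = 35 (W = 28 + 7 = 35)
W*(U(38 + 15, 9) - 1*(-7283)) = 35*(1 - 1*(-7283)) = 35*(1 + 7283) = 35*7284 = 254940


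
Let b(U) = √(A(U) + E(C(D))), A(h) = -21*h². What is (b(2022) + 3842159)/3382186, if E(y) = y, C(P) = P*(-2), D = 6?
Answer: 3842159/3382186 + 4*I*√1341534/1691093 ≈ 1.136 + 0.0027396*I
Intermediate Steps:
C(P) = -2*P
b(U) = √(-12 - 21*U²) (b(U) = √(-21*U² - 2*6) = √(-21*U² - 12) = √(-12 - 21*U²))
(b(2022) + 3842159)/3382186 = (√(-12 - 21*2022²) + 3842159)/3382186 = (√(-12 - 21*4088484) + 3842159)*(1/3382186) = (√(-12 - 85858164) + 3842159)*(1/3382186) = (√(-85858176) + 3842159)*(1/3382186) = (8*I*√1341534 + 3842159)*(1/3382186) = (3842159 + 8*I*√1341534)*(1/3382186) = 3842159/3382186 + 4*I*√1341534/1691093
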